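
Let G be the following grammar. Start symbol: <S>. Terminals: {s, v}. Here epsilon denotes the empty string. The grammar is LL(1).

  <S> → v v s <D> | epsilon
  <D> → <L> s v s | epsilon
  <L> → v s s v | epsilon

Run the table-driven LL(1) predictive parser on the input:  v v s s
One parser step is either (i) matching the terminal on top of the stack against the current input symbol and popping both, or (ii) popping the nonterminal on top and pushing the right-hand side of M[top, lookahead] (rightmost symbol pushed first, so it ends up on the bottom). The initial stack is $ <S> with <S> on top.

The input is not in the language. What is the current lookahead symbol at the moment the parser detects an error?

step 1: stack=$ <S>  input=v v s s $  — expand <S> → v v s <D>
step 2: stack=$ <D> s v v  input=v v s s $  — match v
step 3: stack=$ <D> s v  input=v s s $  — match v
step 4: stack=$ <D> s  input=s s $  — match s
step 5: stack=$ <D>  input=s $  — expand <D> → <L> s v s
step 6: stack=$ s v s <L>  input=s $  — expand <L> → epsilon
step 7: stack=$ s v s  input=s $  — match s
step 8: stack=$ s v  input=$  — error: top is terminal v but lookahead is $

$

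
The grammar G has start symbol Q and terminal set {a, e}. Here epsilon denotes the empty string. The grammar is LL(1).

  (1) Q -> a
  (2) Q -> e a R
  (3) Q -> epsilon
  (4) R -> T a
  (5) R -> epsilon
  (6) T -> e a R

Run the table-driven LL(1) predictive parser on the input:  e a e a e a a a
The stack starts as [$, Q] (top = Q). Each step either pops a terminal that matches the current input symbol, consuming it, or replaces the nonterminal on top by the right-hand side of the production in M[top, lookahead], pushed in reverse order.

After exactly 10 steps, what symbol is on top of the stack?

step 1: stack=$ Q  input=e a e a e a a a $  — expand Q -> e a R
step 2: stack=$ R a e  input=e a e a e a a a $  — match e
step 3: stack=$ R a  input=a e a e a a a $  — match a
step 4: stack=$ R  input=e a e a a a $  — expand R -> T a
step 5: stack=$ a T  input=e a e a a a $  — expand T -> e a R
step 6: stack=$ a R a e  input=e a e a a a $  — match e
step 7: stack=$ a R a  input=a e a a a $  — match a
step 8: stack=$ a R  input=e a a a $  — expand R -> T a
step 9: stack=$ a a T  input=e a a a $  — expand T -> e a R
step 10: stack=$ a a R a e  input=e a a a $  — match e
Stack after step 10: $ a a R a (top = a).

a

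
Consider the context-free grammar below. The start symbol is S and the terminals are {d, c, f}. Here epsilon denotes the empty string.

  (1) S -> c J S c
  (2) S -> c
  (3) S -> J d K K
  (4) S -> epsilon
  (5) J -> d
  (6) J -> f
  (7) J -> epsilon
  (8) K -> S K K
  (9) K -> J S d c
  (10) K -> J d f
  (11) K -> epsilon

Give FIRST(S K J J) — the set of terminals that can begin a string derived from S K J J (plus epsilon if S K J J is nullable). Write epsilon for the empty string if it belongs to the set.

FIRST(J): from J->d we get {d}; from J->f we get {f}; from J->epsilon we get {epsilon}. So FIRST(J) = {epsilon, d, f}.
FIRST(S): from S->c J S c we get {c}; from S->c we get {c}; from S->J d K K we get {d, f}; from S->epsilon we get {epsilon}. So FIRST(S) = {epsilon, c, d, f}.
FIRST(K): from K->S K K we get {epsilon, c, d, f}; from K->J S d c we get {c, d, f}; from K->J d f we get {d, f}; from K->epsilon we get {epsilon}. So FIRST(K) = {epsilon, c, d, f}.
FIRST(S K J J): take FIRST of each symbol in turn, carrying on past any symbol whose FIRST contains epsilon; result {epsilon, c, d, f}.

{epsilon, c, d, f}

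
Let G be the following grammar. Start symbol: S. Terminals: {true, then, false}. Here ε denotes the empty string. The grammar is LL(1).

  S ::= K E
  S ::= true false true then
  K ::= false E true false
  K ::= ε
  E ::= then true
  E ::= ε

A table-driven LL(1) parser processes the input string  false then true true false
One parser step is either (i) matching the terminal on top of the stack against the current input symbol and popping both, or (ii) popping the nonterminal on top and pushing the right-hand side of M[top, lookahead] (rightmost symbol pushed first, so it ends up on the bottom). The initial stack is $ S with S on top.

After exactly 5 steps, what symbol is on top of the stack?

true

step 1: stack=$ S  input=false then true true false $  — expand S ::= K E
step 2: stack=$ E K  input=false then true true false $  — expand K ::= false E true false
step 3: stack=$ E false true E false  input=false then true true false $  — match false
step 4: stack=$ E false true E  input=then true true false $  — expand E ::= then true
step 5: stack=$ E false true true then  input=then true true false $  — match then
Stack after step 5: $ E false true true (top = true).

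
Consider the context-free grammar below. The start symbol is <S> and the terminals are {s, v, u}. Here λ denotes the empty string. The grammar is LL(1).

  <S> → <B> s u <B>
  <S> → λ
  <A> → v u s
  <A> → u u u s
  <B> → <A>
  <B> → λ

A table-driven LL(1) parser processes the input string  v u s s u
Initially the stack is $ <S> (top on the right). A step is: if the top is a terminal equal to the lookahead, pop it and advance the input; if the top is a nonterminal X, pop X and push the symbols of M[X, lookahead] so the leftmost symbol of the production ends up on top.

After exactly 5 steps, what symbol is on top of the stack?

s

step 1: stack=$ <S>  input=v u s s u $  — expand <S> → <B> s u <B>
step 2: stack=$ <B> u s <B>  input=v u s s u $  — expand <B> → <A>
step 3: stack=$ <B> u s <A>  input=v u s s u $  — expand <A> → v u s
step 4: stack=$ <B> u s s u v  input=v u s s u $  — match v
step 5: stack=$ <B> u s s u  input=u s s u $  — match u
Stack after step 5: $ <B> u s s (top = s).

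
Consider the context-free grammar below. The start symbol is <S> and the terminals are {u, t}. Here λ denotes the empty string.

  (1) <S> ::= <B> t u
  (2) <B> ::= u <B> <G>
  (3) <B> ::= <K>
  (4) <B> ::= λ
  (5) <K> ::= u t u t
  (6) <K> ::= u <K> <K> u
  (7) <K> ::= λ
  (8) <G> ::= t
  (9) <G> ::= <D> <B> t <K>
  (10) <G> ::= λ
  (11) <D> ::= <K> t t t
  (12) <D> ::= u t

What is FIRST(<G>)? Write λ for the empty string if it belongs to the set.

{λ, t, u}

FIRST(<K>) = {λ, u}
FIRST(<B>) = {λ, u}  (via <K>)
FIRST(<D>) = {t, u}  (via <K> t t t)
FIRST(<S>) = {t, u}  (via <B> t u)
FIRST(<G>) = {λ, t, u}  (via <D> <B> t <K>)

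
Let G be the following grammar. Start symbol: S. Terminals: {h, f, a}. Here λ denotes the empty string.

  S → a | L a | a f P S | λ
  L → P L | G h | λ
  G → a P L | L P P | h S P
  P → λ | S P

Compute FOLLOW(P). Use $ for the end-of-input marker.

{$, a, h}

FIRST(S): from S→a we get {a}; from S→L a we get {a, h}; from S→a f P S we get {a}; from S→λ we get {λ}. So FIRST(S) = {λ, a, h}.
FIRST(P): from P→λ we get {λ}; from P→S P we get {λ, a, h}. So FIRST(P) = {λ, a, h}.
FIRST(L): from L→P L we get {λ, a, h}; from L→G h we get {a, h}; from L→λ we get {λ}. So FIRST(L) = {λ, a, h}.
FIRST(G): from G→a P L we get {a}; from G→L P P we get {λ, a, h}; from G→h S P we get {h}. So FIRST(G) = {λ, a, h}.
FOLLOW(S) includes $ since S is the start symbol.
FOLLOW(G): in L→G h, G is followed by h with FIRST {h}. Thus FOLLOW(G) = {h}.
FOLLOW(L): in S→L a, L is followed by a with FIRST {a}; in L→P L, the suffix after L is empty (adds nothing new); in G→a P L, the suffix after L is empty, so FOLLOW(L) ⊇ FOLLOW(G) = {h}; in G→L P P, L is followed by P P with FIRST {λ, a, h}; in G→L P P, the suffix after L is nullable, so FOLLOW(L) ⊇ FOLLOW(G) = {h}. Thus FOLLOW(L) = {a, h}.
FOLLOW(S): in S→a f P S, the suffix after S is empty (adds nothing new); in G→h S P, S is followed by P with FIRST {λ, a, h}; in G→h S P, the suffix after S is nullable, so FOLLOW(S) ⊇ FOLLOW(G) = {h}; in P→S P, S is followed by P with FIRST {λ, a, h}; in P→S P, the suffix after S is nullable, so FOLLOW(S) ⊇ FOLLOW(P) = {$, a, h}. Thus FOLLOW(S) = {$, a, h}.
FOLLOW(P): in S→a f P S, P is followed by S with FIRST {λ, a, h}; in S→a f P S, the suffix after P is nullable, so FOLLOW(P) ⊇ FOLLOW(S) = {$, a, h}; in L→P L, P is followed by L with FIRST {λ, a, h}; in L→P L, the suffix after P is nullable, so FOLLOW(P) ⊇ FOLLOW(L) = {a, h}; in G→a P L, P is followed by L with FIRST {λ, a, h}; in G→a P L, the suffix after P is nullable, so FOLLOW(P) ⊇ FOLLOW(G) = {h}; in G→L P P (occurrence 1), P is followed by P with FIRST {λ, a, h}; in G→L P P (occurrence 1), the suffix after P is nullable, so FOLLOW(P) ⊇ FOLLOW(G) = {h}; in G→L P P (occurrence 2), the suffix after P is empty, so FOLLOW(P) ⊇ FOLLOW(G) = {h}; in G→h S P, the suffix after P is empty, so FOLLOW(P) ⊇ FOLLOW(G) = {h}; in P→S P, the suffix after P is empty (adds nothing new). Thus FOLLOW(P) = {$, a, h}.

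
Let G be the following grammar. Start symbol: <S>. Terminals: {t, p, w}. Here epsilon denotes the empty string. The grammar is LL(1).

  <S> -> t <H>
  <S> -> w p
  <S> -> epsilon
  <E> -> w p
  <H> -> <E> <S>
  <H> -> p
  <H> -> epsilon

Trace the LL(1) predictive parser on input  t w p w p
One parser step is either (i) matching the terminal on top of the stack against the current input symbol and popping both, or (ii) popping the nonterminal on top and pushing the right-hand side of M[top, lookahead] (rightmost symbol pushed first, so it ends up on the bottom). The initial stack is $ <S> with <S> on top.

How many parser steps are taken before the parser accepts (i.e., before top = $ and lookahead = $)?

9

step 1: stack=$ <S>  input=t w p w p $  — expand <S> -> t <H>
step 2: stack=$ <H> t  input=t w p w p $  — match t
step 3: stack=$ <H>  input=w p w p $  — expand <H> -> <E> <S>
step 4: stack=$ <S> <E>  input=w p w p $  — expand <E> -> w p
step 5: stack=$ <S> p w  input=w p w p $  — match w
step 6: stack=$ <S> p  input=p w p $  — match p
step 7: stack=$ <S>  input=w p $  — expand <S> -> w p
step 8: stack=$ p w  input=w p $  — match w
step 9: stack=$ p  input=p $  — match p
Accept reached after 9 steps.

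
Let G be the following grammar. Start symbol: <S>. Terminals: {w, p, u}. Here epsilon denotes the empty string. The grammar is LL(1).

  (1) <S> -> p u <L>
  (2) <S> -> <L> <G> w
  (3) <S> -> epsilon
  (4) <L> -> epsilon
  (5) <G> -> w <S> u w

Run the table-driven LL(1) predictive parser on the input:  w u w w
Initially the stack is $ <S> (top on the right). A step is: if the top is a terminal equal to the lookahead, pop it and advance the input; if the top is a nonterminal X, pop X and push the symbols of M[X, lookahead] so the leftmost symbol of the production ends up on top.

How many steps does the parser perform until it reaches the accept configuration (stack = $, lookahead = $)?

step 1: stack=$ <S>  input=w u w w $  — expand <S> -> <L> <G> w
step 2: stack=$ w <G> <L>  input=w u w w $  — expand <L> -> epsilon
step 3: stack=$ w <G>  input=w u w w $  — expand <G> -> w <S> u w
step 4: stack=$ w w u <S> w  input=w u w w $  — match w
step 5: stack=$ w w u <S>  input=u w w $  — expand <S> -> epsilon
step 6: stack=$ w w u  input=u w w $  — match u
step 7: stack=$ w w  input=w w $  — match w
step 8: stack=$ w  input=w $  — match w
Accept reached after 8 steps.

8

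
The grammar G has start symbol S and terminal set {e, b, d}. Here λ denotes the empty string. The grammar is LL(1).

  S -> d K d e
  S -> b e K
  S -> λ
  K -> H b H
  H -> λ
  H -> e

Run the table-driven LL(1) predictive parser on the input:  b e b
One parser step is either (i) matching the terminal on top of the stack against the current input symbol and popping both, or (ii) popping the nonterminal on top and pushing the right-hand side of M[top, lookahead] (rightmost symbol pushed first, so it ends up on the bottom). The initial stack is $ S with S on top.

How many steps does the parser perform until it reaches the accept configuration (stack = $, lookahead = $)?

7

step 1: stack=$ S  input=b e b $  — expand S -> b e K
step 2: stack=$ K e b  input=b e b $  — match b
step 3: stack=$ K e  input=e b $  — match e
step 4: stack=$ K  input=b $  — expand K -> H b H
step 5: stack=$ H b H  input=b $  — expand H -> λ
step 6: stack=$ H b  input=b $  — match b
step 7: stack=$ H  input=$  — expand H -> λ
Accept reached after 7 steps.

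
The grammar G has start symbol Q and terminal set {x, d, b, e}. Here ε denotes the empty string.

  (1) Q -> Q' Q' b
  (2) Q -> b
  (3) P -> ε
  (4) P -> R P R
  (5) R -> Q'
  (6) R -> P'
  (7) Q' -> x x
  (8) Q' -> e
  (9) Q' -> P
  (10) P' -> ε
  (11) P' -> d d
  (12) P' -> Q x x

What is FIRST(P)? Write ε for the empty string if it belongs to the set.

FIRST(Q) = {b, d, e, x}  (via Q' Q' b)
FIRST(P') = {ε, b, d, e, x}  (via Q x x)
FIRST(P) = {ε, b, d, e, x}  (via R P R)
FIRST(Q') = {ε, b, d, e, x}  (via P)
FIRST(R) = {ε, b, d, e, x}  (via Q', P')

{ε, b, d, e, x}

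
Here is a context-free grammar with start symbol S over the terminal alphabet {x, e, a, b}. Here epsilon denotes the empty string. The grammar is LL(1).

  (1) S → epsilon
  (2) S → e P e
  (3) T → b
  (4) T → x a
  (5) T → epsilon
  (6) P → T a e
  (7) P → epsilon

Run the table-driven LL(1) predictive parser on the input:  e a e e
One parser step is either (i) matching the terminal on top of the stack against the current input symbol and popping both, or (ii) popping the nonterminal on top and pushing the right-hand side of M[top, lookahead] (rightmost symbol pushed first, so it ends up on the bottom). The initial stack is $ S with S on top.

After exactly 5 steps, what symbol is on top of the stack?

     Stack      Input      Action
  1  $ S        e a e e $  expand S → e P e
  2  $ e P e    e a e e $  match e
  3  $ e P      a e e $    expand P → T a e
  4  $ e e a T  a e e $    expand T → epsilon
  5  $ e e a    a e e $    match a
Stack after step 5: $ e e (top = e).

e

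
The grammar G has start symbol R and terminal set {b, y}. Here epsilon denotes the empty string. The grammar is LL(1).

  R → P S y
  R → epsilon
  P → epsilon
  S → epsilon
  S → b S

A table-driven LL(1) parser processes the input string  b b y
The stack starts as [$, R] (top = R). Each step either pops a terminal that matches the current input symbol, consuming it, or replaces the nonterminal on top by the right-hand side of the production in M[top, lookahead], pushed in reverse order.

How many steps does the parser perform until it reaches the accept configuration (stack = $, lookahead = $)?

8

     Stack    Input    Action
  1  $ R      b b y $  expand R → P S y
  2  $ y S P  b b y $  expand P → epsilon
  3  $ y S    b b y $  expand S → b S
  4  $ y S b  b b y $  match b
  5  $ y S    b y $    expand S → b S
  6  $ y S b  b y $    match b
  7  $ y S    y $      expand S → epsilon
  8  $ y      y $      match y
Accept reached after 8 steps.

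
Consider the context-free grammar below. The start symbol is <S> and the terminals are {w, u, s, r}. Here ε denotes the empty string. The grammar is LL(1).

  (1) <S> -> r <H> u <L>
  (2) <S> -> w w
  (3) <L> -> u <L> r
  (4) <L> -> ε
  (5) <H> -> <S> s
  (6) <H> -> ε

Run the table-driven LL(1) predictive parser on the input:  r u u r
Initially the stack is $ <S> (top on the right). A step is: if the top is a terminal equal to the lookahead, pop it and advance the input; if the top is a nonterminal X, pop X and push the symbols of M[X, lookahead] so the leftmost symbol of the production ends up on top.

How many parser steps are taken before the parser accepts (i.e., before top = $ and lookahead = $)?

8

     Stack          Input      Action
  1  $ <S>          r u u r $  expand <S> -> r <H> u <L>
  2  $ <L> u <H> r  r u u r $  match r
  3  $ <L> u <H>    u u r $    expand <H> -> ε
  4  $ <L> u        u u r $    match u
  5  $ <L>          u r $      expand <L> -> u <L> r
  6  $ r <L> u      u r $      match u
  7  $ r <L>        r $        expand <L> -> ε
  8  $ r            r $        match r
Accept reached after 8 steps.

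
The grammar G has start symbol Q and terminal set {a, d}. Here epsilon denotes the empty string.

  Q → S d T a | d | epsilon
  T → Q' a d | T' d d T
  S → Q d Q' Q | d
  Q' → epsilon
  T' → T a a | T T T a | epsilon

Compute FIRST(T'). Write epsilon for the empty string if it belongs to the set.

FIRST(Q'): from Q'→epsilon we get {epsilon}. So FIRST(Q') = {epsilon}.
FIRST(Q): from Q→S d T a we get {d}; from Q→d we get {d}; from Q→epsilon we get {epsilon}. So FIRST(Q) = {epsilon, d}.
FIRST(S): from S→Q d Q' Q we get {d}; from S→d we get {d}. So FIRST(S) = {d}.
FIRST(T): from T→Q' a d we get {a}; from T→T' d d T we get {a, d}. So FIRST(T) = {a, d}.
FIRST(T'): from T'→T a a we get {a, d}; from T'→T T T a we get {a, d}; from T'→epsilon we get {epsilon}. So FIRST(T') = {epsilon, a, d}.

{epsilon, a, d}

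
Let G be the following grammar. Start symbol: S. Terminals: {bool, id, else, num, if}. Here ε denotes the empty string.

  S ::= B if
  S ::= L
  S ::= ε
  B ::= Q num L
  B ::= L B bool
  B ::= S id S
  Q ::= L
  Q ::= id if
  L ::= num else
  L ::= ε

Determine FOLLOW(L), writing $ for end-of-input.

FIRST(L) = {ε, num}
FIRST(Q) = {ε, id, num}  (via L)
FIRST(S) = {ε, id, num}  (via B if, L)
FIRST(B) = {id, num}  (via Q num L, L B bool, S id S)
FOLLOW(S) includes $ since S is the start symbol.
FOLLOW(B): in S::=B if, B is followed by if with FIRST {if}; in B::=L B bool, B is followed by bool with FIRST {bool}. Thus FOLLOW(B) = {bool, if}.
FOLLOW(S): in B::=S id S (occurrence 1), S is followed by id S with FIRST {id}; in B::=S id S (occurrence 2), the suffix after S is empty, so FOLLOW(S) ⊇ FOLLOW(B) = {bool, if}. Thus FOLLOW(S) = {$, bool, id, if}.
FOLLOW(Q): in B::=Q num L, Q is followed by num L with FIRST {num}. Thus FOLLOW(Q) = {num}.
FOLLOW(L): in S::=L, the suffix after L is empty, so FOLLOW(L) ⊇ FOLLOW(S) = {$, bool, id, if}; in B::=Q num L, the suffix after L is empty, so FOLLOW(L) ⊇ FOLLOW(B) = {bool, if}; in B::=L B bool, L is followed by B bool with FIRST {id, num}; in Q::=L, the suffix after L is empty, so FOLLOW(L) ⊇ FOLLOW(Q) = {num}. Thus FOLLOW(L) = {$, bool, id, if, num}.

{$, bool, id, if, num}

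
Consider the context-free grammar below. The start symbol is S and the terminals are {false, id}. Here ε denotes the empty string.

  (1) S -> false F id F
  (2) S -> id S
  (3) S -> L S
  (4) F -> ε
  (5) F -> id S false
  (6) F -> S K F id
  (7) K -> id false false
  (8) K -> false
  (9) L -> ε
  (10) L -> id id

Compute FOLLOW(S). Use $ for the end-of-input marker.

FIRST(K): from K->id false false we get {id}; from K->false we get {false}. So FIRST(K) = {false, id}.
FIRST(L): from L->ε we get {ε}; from L->id id we get {id}. So FIRST(L) = {ε, id}.
FIRST(S): from S->false F id F we get {false}; from S->id S we get {id}; from S->L S we get {false, id}. So FIRST(S) = {false, id}.
FIRST(F): from F->ε we get {ε}; from F->id S false we get {id}; from F->S K F id we get {false, id}. So FIRST(F) = {ε, false, id}.
FOLLOW(S) includes $ since S is the start symbol.
FOLLOW(S): in S->id S, the suffix after S is empty (adds nothing new); in S->L S, the suffix after S is empty (adds nothing new); in F->id S false, S is followed by false with FIRST {false}; in F->S K F id, S is followed by K F id with FIRST {false, id}. Thus FOLLOW(S) = {$, false, id}.
FOLLOW(F): in S->false F id F (occurrence 1), F is followed by id F with FIRST {id}; in S->false F id F (occurrence 2), the suffix after F is empty, so FOLLOW(F) ⊇ FOLLOW(S) = {$, false, id}; in F->S K F id, F is followed by id with FIRST {id}. Thus FOLLOW(F) = {$, false, id}.
FOLLOW(K): in F->S K F id, K is followed by F id with FIRST {false, id}. Thus FOLLOW(K) = {false, id}.
FOLLOW(L): in S->L S, L is followed by S with FIRST {false, id}. Thus FOLLOW(L) = {false, id}.

{$, false, id}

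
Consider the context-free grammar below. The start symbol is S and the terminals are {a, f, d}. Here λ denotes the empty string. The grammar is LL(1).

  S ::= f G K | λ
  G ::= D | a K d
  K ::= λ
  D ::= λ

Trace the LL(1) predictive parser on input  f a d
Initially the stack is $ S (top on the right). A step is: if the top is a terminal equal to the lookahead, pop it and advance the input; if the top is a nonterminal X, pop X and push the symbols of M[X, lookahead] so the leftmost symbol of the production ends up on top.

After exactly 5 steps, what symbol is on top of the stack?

d

     Stack      Input    Action
  1  $ S        f a d $  expand S ::= f G K
  2  $ K G f    f a d $  match f
  3  $ K G      a d $    expand G ::= a K d
  4  $ K d K a  a d $    match a
  5  $ K d K    d $      expand K ::= λ
Stack after step 5: $ K d (top = d).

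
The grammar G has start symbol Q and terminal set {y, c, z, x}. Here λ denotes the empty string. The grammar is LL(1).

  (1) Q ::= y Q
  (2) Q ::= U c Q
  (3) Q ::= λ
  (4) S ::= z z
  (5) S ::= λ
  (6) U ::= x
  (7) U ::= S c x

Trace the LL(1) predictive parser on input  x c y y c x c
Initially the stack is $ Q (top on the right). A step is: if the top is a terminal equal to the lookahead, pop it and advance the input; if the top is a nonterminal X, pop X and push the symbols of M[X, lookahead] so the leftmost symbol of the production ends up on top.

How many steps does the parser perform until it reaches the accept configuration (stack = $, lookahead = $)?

step 1: stack=$ Q  input=x c y y c x c $  — expand Q ::= U c Q
step 2: stack=$ Q c U  input=x c y y c x c $  — expand U ::= x
step 3: stack=$ Q c x  input=x c y y c x c $  — match x
step 4: stack=$ Q c  input=c y y c x c $  — match c
step 5: stack=$ Q  input=y y c x c $  — expand Q ::= y Q
step 6: stack=$ Q y  input=y y c x c $  — match y
step 7: stack=$ Q  input=y c x c $  — expand Q ::= y Q
step 8: stack=$ Q y  input=y c x c $  — match y
step 9: stack=$ Q  input=c x c $  — expand Q ::= U c Q
step 10: stack=$ Q c U  input=c x c $  — expand U ::= S c x
step 11: stack=$ Q c x c S  input=c x c $  — expand S ::= λ
step 12: stack=$ Q c x c  input=c x c $  — match c
step 13: stack=$ Q c x  input=x c $  — match x
step 14: stack=$ Q c  input=c $  — match c
step 15: stack=$ Q  input=$  — expand Q ::= λ
Accept reached after 15 steps.

15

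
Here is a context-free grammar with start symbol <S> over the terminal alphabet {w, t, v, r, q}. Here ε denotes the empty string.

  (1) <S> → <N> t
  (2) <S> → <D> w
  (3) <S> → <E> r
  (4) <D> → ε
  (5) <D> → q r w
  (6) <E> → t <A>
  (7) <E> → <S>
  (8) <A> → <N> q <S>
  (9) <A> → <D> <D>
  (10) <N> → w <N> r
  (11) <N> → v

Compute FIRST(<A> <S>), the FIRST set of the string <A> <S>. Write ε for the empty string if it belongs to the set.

FIRST(<D>): from <D>→ε we get {ε}; from <D>→q r w we get {q}. So FIRST(<D>) = {ε, q}.
FIRST(<N>): from <N>→w <N> r we get {w}; from <N>→v we get {v}. So FIRST(<N>) = {v, w}.
FIRST(<A>): from <A>→<N> q <S> we get {v, w}; from <A>→<D> <D> we get {ε, q}. So FIRST(<A>) = {ε, q, v, w}.
FIRST(<S>): from <S>→<N> t we get {v, w}; from <S>→<D> w we get {q, w}; from <S>→<E> r we get {q, t, v, w}. So FIRST(<S>) = {q, t, v, w}.
FIRST(<E>): from <E>→t <A> we get {t}; from <E>→<S> we get {q, t, v, w}. So FIRST(<E>) = {q, t, v, w}.
FIRST(<A> <S>): take FIRST of each symbol in turn, carrying on past any symbol whose FIRST contains ε; result {q, t, v, w}.

{q, t, v, w}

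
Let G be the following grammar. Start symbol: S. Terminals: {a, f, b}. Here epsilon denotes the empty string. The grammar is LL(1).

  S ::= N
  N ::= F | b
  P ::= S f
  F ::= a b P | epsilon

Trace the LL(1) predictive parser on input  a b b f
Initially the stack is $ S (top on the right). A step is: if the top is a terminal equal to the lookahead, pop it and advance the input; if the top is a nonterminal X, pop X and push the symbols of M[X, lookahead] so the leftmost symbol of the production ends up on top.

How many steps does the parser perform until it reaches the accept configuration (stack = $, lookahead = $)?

      Stack    Input      Action
   1  $ S      a b b f $  expand S ::= N
   2  $ N      a b b f $  expand N ::= F
   3  $ F      a b b f $  expand F ::= a b P
   4  $ P b a  a b b f $  match a
   5  $ P b    b b f $    match b
   6  $ P      b f $      expand P ::= S f
   7  $ f S    b f $      expand S ::= N
   8  $ f N    b f $      expand N ::= b
   9  $ f b    b f $      match b
  10  $ f      f $        match f
Accept reached after 10 steps.

10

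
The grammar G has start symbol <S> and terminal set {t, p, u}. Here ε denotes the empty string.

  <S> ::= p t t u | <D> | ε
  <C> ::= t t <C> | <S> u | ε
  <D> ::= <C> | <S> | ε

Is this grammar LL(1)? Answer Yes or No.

No

FIRST(<S>) = {ε, p, t, u}
FIRST(<C>) = {ε, p, t, u}
FIRST(<D>) = {ε, p, t, u}
FOLLOW(<S>) = {$, u}
FOLLOW(<C>) = {$, u}
FOLLOW(<D>) = {$, u}
Cell M[<C>, t] receives both <C> ::= t t <C> and <C> ::= <S> u — the grammar is not LL(1).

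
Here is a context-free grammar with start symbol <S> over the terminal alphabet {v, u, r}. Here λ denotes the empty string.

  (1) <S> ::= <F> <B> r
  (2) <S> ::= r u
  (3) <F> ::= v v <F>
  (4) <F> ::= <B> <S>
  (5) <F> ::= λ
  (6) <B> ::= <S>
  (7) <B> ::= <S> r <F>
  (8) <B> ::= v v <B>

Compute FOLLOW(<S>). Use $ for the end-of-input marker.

{$, r, v}

FIRST(<S>): from <S>::=<F> <B> r we get {r, v}; from <S>::=r u we get {r}. So FIRST(<S>) = {r, v}.
FIRST(<B>): from <B>::=<S> we get {r, v}; from <B>::=<S> r <F> we get {r, v}; from <B>::=v v <B> we get {v}. So FIRST(<B>) = {r, v}.
FIRST(<F>): from <F>::=v v <F> we get {v}; from <F>::=<B> <S> we get {r, v}; from <F>::=λ we get {λ}. So FIRST(<F>) = {λ, r, v}.
FOLLOW(<S>) includes $ since <S> is the start symbol.
FOLLOW(<B>): in <S>::=<F> <B> r, <B> is followed by r with FIRST {r}; in <F>::=<B> <S>, <B> is followed by <S> with FIRST {r, v}; in <B>::=v v <B>, the suffix after <B> is empty (adds nothing new). Thus FOLLOW(<B>) = {r, v}.
FOLLOW(<F>): in <S>::=<F> <B> r, <F> is followed by <B> r with FIRST {r, v}; in <F>::=v v <F>, the suffix after <F> is empty (adds nothing new); in <B>::=<S> r <F>, the suffix after <F> is empty, so FOLLOW(<F>) ⊇ FOLLOW(<B>) = {r, v}. Thus FOLLOW(<F>) = {r, v}.
FOLLOW(<S>): in <F>::=<B> <S>, the suffix after <S> is empty, so FOLLOW(<S>) ⊇ FOLLOW(<F>) = {r, v}; in <B>::=<S>, the suffix after <S> is empty, so FOLLOW(<S>) ⊇ FOLLOW(<B>) = {r, v}; in <B>::=<S> r <F>, <S> is followed by r <F> with FIRST {r}. Thus FOLLOW(<S>) = {$, r, v}.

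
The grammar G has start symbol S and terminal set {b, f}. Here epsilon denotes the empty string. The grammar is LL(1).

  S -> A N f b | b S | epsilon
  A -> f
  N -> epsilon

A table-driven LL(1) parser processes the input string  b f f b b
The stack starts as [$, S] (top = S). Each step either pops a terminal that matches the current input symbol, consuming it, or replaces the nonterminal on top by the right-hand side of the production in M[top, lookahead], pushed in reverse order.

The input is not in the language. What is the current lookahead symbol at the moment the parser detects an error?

     Stack      Input        Action
  1  $ S        b f f b b $  expand S -> b S
  2  $ S b      b f f b b $  match b
  3  $ S        f f b b $    expand S -> A N f b
  4  $ b f N A  f f b b $    expand A -> f
  5  $ b f N f  f f b b $    match f
  6  $ b f N    f b b $      expand N -> epsilon
  7  $ b f      f b b $      match f
  8  $ b        b b $        match b
  9  $          b $          error: stack empty but input remains

b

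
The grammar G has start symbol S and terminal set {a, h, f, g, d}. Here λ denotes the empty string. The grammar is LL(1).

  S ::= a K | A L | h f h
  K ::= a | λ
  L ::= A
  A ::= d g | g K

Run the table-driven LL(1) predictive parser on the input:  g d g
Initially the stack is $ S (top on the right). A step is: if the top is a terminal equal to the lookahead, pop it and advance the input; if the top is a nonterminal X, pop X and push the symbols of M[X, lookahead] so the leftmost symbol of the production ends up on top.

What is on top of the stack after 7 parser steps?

g

step 1: stack=$ S  input=g d g $  — expand S ::= A L
step 2: stack=$ L A  input=g d g $  — expand A ::= g K
step 3: stack=$ L K g  input=g d g $  — match g
step 4: stack=$ L K  input=d g $  — expand K ::= λ
step 5: stack=$ L  input=d g $  — expand L ::= A
step 6: stack=$ A  input=d g $  — expand A ::= d g
step 7: stack=$ g d  input=d g $  — match d
Stack after step 7: $ g (top = g).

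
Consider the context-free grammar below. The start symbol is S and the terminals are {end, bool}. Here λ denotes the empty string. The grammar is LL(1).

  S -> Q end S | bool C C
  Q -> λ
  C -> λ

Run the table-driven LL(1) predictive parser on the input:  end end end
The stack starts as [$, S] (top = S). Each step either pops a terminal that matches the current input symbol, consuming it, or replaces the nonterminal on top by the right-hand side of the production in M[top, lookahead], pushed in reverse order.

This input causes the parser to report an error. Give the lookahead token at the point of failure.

      Stack      Input          Action
   1  $ S        end end end $  expand S -> Q end S
   2  $ S end Q  end end end $  expand Q -> λ
   3  $ S end    end end end $  match end
   4  $ S        end end $      expand S -> Q end S
   5  $ S end Q  end end $      expand Q -> λ
   6  $ S end    end end $      match end
   7  $ S        end $          expand S -> Q end S
   8  $ S end Q  end $          expand Q -> λ
   9  $ S end    end $          match end
  10  $ S        $              error: M[S, $] is empty

$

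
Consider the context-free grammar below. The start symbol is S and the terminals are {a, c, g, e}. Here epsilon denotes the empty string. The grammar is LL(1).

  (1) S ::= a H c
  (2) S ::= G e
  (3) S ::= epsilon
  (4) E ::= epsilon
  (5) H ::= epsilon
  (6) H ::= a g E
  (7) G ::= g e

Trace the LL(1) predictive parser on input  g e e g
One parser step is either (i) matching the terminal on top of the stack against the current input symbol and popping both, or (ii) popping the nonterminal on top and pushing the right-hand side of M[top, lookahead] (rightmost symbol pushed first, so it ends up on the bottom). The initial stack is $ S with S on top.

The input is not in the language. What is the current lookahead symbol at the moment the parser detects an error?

step 1: stack=$ S  input=g e e g $  — expand S ::= G e
step 2: stack=$ e G  input=g e e g $  — expand G ::= g e
step 3: stack=$ e e g  input=g e e g $  — match g
step 4: stack=$ e e  input=e e g $  — match e
step 5: stack=$ e  input=e g $  — match e
step 6: stack=$  input=g $  — error: stack empty but input remains

g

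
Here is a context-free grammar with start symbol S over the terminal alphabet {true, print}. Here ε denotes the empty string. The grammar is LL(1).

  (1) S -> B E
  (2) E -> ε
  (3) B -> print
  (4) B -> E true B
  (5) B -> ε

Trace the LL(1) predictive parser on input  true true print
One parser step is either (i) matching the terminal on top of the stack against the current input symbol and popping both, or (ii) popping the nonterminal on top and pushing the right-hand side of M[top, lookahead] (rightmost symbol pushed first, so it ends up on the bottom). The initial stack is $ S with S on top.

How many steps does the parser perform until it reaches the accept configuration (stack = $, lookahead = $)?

step 1: stack=$ S  input=true true print $  — expand S -> B E
step 2: stack=$ E B  input=true true print $  — expand B -> E true B
step 3: stack=$ E B true E  input=true true print $  — expand E -> ε
step 4: stack=$ E B true  input=true true print $  — match true
step 5: stack=$ E B  input=true print $  — expand B -> E true B
step 6: stack=$ E B true E  input=true print $  — expand E -> ε
step 7: stack=$ E B true  input=true print $  — match true
step 8: stack=$ E B  input=print $  — expand B -> print
step 9: stack=$ E print  input=print $  — match print
step 10: stack=$ E  input=$  — expand E -> ε
Accept reached after 10 steps.

10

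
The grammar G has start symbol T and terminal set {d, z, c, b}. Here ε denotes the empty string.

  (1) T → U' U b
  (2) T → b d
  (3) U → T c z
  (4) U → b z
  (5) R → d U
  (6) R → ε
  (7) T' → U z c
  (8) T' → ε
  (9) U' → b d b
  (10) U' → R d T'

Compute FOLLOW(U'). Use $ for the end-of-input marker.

FIRST(R): from R→d U we get {d}; from R→ε we get {ε}. So FIRST(R) = {ε, d}.
FIRST(U'): from U'→b d b we get {b}; from U'→R d T' we get {d}. So FIRST(U') = {b, d}.
FIRST(T): from T→U' U b we get {b, d}; from T→b d we get {b}. So FIRST(T) = {b, d}.
FIRST(U): from U→T c z we get {b, d}; from U→b z we get {b}. So FIRST(U) = {b, d}.
FIRST(T'): from T'→U z c we get {b, d}; from T'→ε we get {ε}. So FIRST(T') = {ε, b, d}.
FOLLOW(T) includes $ since T is the start symbol.
FOLLOW(T): in U→T c z, T is followed by c z with FIRST {c}. Thus FOLLOW(T) = {$, c}.
FOLLOW(R): in U'→R d T', R is followed by d T' with FIRST {d}. Thus FOLLOW(R) = {d}.
FOLLOW(U): in T→U' U b, U is followed by b with FIRST {b}; in R→d U, the suffix after U is empty, so FOLLOW(U) ⊇ FOLLOW(R) = {d}; in T'→U z c, U is followed by z c with FIRST {z}. Thus FOLLOW(U) = {b, d, z}.
FOLLOW(U'): in T→U' U b, U' is followed by U b with FIRST {b, d}. Thus FOLLOW(U') = {b, d}.
FOLLOW(T'): in U'→R d T', the suffix after T' is empty, so FOLLOW(T') ⊇ FOLLOW(U') = {b, d}. Thus FOLLOW(T') = {b, d}.

{b, d}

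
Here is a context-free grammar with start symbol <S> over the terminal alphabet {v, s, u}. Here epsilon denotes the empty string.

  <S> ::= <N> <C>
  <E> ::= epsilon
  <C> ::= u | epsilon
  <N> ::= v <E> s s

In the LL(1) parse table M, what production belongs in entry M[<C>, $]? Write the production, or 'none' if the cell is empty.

FIRST(<E>) = {epsilon}
FIRST(<C>) = {epsilon, u}
FIRST(<N>) = {v}
FIRST(<S>) = {v}  (via <N> <C>)
FOLLOW(<S>) includes $ since <S> is the start symbol.
FOLLOW(<S>): <S> appears on no right-hand side. Thus FOLLOW(<S>) = {$}.
FOLLOW(<C>): in <S>::=<N> <C>, the suffix after <C> is empty, so FOLLOW(<C>) ⊇ FOLLOW(<S>) = {$}. Thus FOLLOW(<C>) = {$}.
For <C> ::= u: FIRST(u) = {u}, so it goes in M[<C>, t] for t ∈ {u}.
For <C> ::= epsilon: FIRST(epsilon) = {epsilon}, so it goes in M[<C>, t] for t ∈ {}; since epsilon ∈ FIRST, also for every t ∈ FOLLOW(<C>) = {$}.

<C> ::= epsilon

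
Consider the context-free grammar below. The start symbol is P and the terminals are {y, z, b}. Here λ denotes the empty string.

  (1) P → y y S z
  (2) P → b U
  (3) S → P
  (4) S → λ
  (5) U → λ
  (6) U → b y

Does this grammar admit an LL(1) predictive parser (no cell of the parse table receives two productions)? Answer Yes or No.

Yes

FIRST(P) = {b, y}
FIRST(S) = {λ, b, y}
FIRST(U) = {λ, b}
FOLLOW(P) = {$, z}
FOLLOW(S) = {z}
FOLLOW(U) = {$, z}
Each cell of M receives at most one production.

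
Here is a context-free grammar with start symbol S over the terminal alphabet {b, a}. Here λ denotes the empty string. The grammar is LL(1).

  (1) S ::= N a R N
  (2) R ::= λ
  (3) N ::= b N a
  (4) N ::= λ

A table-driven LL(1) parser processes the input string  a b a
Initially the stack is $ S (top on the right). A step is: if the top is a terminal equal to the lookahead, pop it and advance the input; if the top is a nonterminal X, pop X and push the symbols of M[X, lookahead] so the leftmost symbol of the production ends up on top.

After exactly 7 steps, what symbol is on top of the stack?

step 1: stack=$ S  input=a b a $  — expand S ::= N a R N
step 2: stack=$ N R a N  input=a b a $  — expand N ::= λ
step 3: stack=$ N R a  input=a b a $  — match a
step 4: stack=$ N R  input=b a $  — expand R ::= λ
step 5: stack=$ N  input=b a $  — expand N ::= b N a
step 6: stack=$ a N b  input=b a $  — match b
step 7: stack=$ a N  input=a $  — expand N ::= λ
Stack after step 7: $ a (top = a).

a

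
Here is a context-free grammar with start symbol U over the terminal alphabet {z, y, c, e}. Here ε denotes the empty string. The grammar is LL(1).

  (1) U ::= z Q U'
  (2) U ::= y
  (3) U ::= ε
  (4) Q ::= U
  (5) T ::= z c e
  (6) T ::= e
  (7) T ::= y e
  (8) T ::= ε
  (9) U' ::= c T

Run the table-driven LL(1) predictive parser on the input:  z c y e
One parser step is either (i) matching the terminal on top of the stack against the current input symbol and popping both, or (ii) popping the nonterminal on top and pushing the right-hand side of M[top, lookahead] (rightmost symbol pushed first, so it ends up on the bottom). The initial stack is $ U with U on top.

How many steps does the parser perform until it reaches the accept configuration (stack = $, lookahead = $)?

9

     Stack     Input      Action
  1  $ U       z c y e $  expand U ::= z Q U'
  2  $ U' Q z  z c y e $  match z
  3  $ U' Q    c y e $    expand Q ::= U
  4  $ U' U    c y e $    expand U ::= ε
  5  $ U'      c y e $    expand U' ::= c T
  6  $ T c     c y e $    match c
  7  $ T       y e $      expand T ::= y e
  8  $ e y     y e $      match y
  9  $ e       e $        match e
Accept reached after 9 steps.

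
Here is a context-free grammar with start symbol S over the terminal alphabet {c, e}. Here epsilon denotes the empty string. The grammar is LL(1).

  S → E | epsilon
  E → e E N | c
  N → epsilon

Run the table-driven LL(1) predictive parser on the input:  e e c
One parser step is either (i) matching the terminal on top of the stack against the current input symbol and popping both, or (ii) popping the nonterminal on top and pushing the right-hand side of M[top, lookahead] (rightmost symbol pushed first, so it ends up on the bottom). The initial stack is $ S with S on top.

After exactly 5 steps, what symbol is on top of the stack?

E

     Stack      Input    Action
  1  $ S        e e c $  expand S → E
  2  $ E        e e c $  expand E → e E N
  3  $ N E e    e e c $  match e
  4  $ N E      e c $    expand E → e E N
  5  $ N N E e  e c $    match e
Stack after step 5: $ N N E (top = E).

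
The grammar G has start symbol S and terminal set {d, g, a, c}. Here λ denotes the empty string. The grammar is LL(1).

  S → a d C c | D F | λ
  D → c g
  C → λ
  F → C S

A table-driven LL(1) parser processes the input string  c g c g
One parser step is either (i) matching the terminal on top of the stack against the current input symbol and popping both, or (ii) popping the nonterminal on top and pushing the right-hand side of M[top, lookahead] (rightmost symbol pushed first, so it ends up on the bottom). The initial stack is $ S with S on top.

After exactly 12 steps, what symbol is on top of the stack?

S

      Stack    Input      Action
   1  $ S      c g c g $  expand S → D F
   2  $ F D    c g c g $  expand D → c g
   3  $ F g c  c g c g $  match c
   4  $ F g    g c g $    match g
   5  $ F      c g $      expand F → C S
   6  $ S C    c g $      expand C → λ
   7  $ S      c g $      expand S → D F
   8  $ F D    c g $      expand D → c g
   9  $ F g c  c g $      match c
  10  $ F g    g $        match g
  11  $ F      $          expand F → C S
  12  $ S C    $          expand C → λ
Stack after step 12: $ S (top = S).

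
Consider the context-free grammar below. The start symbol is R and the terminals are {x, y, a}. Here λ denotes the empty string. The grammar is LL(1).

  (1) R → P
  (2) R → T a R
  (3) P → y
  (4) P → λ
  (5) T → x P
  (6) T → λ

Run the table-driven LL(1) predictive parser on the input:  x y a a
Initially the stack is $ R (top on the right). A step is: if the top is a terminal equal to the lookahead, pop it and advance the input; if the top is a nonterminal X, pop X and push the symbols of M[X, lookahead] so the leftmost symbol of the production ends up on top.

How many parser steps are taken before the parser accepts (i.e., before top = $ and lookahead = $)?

      Stack      Input      Action
   1  $ R        x y a a $  expand R → T a R
   2  $ R a T    x y a a $  expand T → x P
   3  $ R a P x  x y a a $  match x
   4  $ R a P    y a a $    expand P → y
   5  $ R a y    y a a $    match y
   6  $ R a      a a $      match a
   7  $ R        a $        expand R → T a R
   8  $ R a T    a $        expand T → λ
   9  $ R a      a $        match a
  10  $ R        $          expand R → P
  11  $ P        $          expand P → λ
Accept reached after 11 steps.

11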